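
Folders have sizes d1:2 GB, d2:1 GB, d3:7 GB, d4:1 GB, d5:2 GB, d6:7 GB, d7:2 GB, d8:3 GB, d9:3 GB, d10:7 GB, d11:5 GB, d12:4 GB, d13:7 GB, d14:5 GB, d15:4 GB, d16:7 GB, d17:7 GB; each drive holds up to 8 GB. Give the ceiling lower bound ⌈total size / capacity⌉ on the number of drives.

10

Total size = 2 + 1 + 7 + 1 + 2 + 7 + 2 + 3 + 3 + 7 + 5 + 4 + 7 + 5 + 4 + 7 + 7 = 74 GB.
⌈74 / 8⌉ = 10.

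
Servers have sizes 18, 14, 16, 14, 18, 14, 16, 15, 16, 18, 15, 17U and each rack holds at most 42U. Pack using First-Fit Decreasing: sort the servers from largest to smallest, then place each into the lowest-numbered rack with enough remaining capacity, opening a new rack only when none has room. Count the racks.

Sorted descending: 18, 18, 18, 17, 16, 16, 16, 15, 15, 14, 14, 14.
rack 1: place 18U, 24U left
rack 1: place 18U, 6U left
rack 2: place 18U, 24U left
rack 2: place 17U, 7U left
rack 3: place 16U, 26U left
rack 3: place 16U, 10U left
rack 4: place 16U, 26U left
rack 4: place 15U, 11U left
rack 5: place 15U, 27U left
rack 5: place 14U, 13U left
rack 6: place 14U, 28U left
rack 6: place 14U, 14U left
Final racks: [18,18] [18,17] [16,16] [16,15] [15,14] [14,14].

6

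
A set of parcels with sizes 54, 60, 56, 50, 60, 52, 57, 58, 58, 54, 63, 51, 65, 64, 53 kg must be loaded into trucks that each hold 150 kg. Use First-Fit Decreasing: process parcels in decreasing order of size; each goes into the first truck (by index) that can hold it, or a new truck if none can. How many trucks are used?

Sorted descending: 65, 64, 63, 60, 60, 58, 58, 57, 56, 54, 54, 53, 52, 51, 50.
65 kg → truck 1 (remaining 85 kg)
64 kg → truck 1 (remaining 21 kg)
63 kg → truck 2 (remaining 87 kg)
60 kg → truck 2 (remaining 27 kg)
60 kg → truck 3 (remaining 90 kg)
58 kg → truck 3 (remaining 32 kg)
58 kg → truck 4 (remaining 92 kg)
57 kg → truck 4 (remaining 35 kg)
56 kg → truck 5 (remaining 94 kg)
54 kg → truck 5 (remaining 40 kg)
54 kg → truck 6 (remaining 96 kg)
53 kg → truck 6 (remaining 43 kg)
52 kg → truck 7 (remaining 98 kg)
51 kg → truck 7 (remaining 47 kg)
50 kg → truck 8 (remaining 100 kg)
Final trucks: [65,64] [63,60] [60,58] [58,57] [56,54] [54,53] [52,51] [50].

8 trucks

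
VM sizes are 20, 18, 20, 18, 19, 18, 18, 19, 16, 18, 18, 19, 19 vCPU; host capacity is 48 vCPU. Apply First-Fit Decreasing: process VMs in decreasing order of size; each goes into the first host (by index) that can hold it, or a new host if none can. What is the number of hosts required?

Sorted descending: 20, 20, 19, 19, 19, 19, 18, 18, 18, 18, 18, 18, 16.
host 1: place 20 vCPU, 28 vCPU left
host 1: place 20 vCPU, 8 vCPU left
host 2: place 19 vCPU, 29 vCPU left
host 2: place 19 vCPU, 10 vCPU left
host 3: place 19 vCPU, 29 vCPU left
host 3: place 19 vCPU, 10 vCPU left
host 4: place 18 vCPU, 30 vCPU left
host 4: place 18 vCPU, 12 vCPU left
host 5: place 18 vCPU, 30 vCPU left
host 5: place 18 vCPU, 12 vCPU left
host 6: place 18 vCPU, 30 vCPU left
host 6: place 18 vCPU, 12 vCPU left
host 7: place 16 vCPU, 32 vCPU left

7 hosts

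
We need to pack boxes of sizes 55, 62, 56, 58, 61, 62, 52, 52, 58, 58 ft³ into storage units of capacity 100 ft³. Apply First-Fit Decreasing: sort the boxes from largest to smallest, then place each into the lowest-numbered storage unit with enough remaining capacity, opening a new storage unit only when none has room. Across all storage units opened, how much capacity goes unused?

426

Sorted descending: 62, 62, 61, 58, 58, 58, 56, 55, 52, 52.
Put 62 ft³ in storage unit 1; 38 ft³ remain.
Put 62 ft³ in storage unit 2; 38 ft³ remain.
Put 61 ft³ in storage unit 3; 39 ft³ remain.
Put 58 ft³ in storage unit 4; 42 ft³ remain.
Put 58 ft³ in storage unit 5; 42 ft³ remain.
Put 58 ft³ in storage unit 6; 42 ft³ remain.
Put 56 ft³ in storage unit 7; 44 ft³ remain.
Put 55 ft³ in storage unit 8; 45 ft³ remain.
Put 52 ft³ in storage unit 9; 48 ft³ remain.
Put 52 ft³ in storage unit 10; 48 ft³ remain.
10 storage units × 100 ft³ = 1000 ft³; used 574 ft³; unused 426 ft³.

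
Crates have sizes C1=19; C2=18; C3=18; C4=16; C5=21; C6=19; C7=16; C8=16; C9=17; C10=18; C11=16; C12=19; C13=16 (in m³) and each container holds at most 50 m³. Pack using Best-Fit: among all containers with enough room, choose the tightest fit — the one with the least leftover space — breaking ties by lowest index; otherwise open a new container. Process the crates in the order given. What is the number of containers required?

container 1: place C1 (19 m³), 31 m³ left
container 1: place C2 (18 m³), 13 m³ left
container 2: place C3 (18 m³), 32 m³ left
container 2: place C4 (16 m³), 16 m³ left
container 3: place C5 (21 m³), 29 m³ left
container 3: place C6 (19 m³), 10 m³ left
container 2: place C7 (16 m³), 0 m³ left
container 4: place C8 (16 m³), 34 m³ left
container 4: place C9 (17 m³), 17 m³ left
container 5: place C10 (18 m³), 32 m³ left
container 4: place C11 (16 m³), 1 m³ left
container 5: place C12 (19 m³), 13 m³ left
container 6: place C13 (16 m³), 34 m³ left
Final containers: [19,18] [18,16,16] [21,19] [16,17,16] [18,19] [16].

6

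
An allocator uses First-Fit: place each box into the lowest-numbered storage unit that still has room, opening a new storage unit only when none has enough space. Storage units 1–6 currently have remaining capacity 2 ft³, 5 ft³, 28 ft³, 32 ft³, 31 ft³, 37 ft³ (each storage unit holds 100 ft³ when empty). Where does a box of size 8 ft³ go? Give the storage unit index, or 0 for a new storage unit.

Storage units with room: storage unit 3 (28 ft³), storage unit 4 (32 ft³), storage unit 5 (31 ft³), storage unit 6 (37 ft³).
The first with room is storage unit 3.

3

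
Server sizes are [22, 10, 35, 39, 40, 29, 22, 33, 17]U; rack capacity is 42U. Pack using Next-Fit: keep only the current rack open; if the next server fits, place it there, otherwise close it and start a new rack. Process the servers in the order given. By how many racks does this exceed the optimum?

1

Next-Fit: [22,10] [35] [39] [40] [29] [22] [33] [17] → 8 racks.
7 servers exceed 21U (half the capacity), and no two of those can share a rack, so at least 7 racks are needed.
An optimal packing achieves that bound: [40] [39] [35] [33] [29,10] [22,17] [22] → 7 racks.
Excess: 8 − 7 = 1.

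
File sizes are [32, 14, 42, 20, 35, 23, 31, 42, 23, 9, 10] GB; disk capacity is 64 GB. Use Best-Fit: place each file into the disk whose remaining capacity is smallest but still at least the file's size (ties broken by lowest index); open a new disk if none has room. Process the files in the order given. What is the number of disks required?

32 GB → disk 1 (remaining 32 GB)
14 GB → disk 1 (remaining 18 GB)
42 GB → disk 2 (remaining 22 GB)
20 GB → disk 2 (remaining 2 GB)
35 GB → disk 3 (remaining 29 GB)
23 GB → disk 3 (remaining 6 GB)
31 GB → disk 4 (remaining 33 GB)
42 GB → disk 5 (remaining 22 GB)
23 GB → disk 4 (remaining 10 GB)
9 GB → disk 4 (remaining 1 GB)
10 GB → disk 1 (remaining 8 GB)
Final disks: [32,14,10] [42,20] [35,23] [31,23,9] [42].

5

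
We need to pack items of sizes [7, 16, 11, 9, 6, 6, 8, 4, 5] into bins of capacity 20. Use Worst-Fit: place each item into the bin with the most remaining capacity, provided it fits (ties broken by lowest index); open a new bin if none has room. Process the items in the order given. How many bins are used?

7 → bin 1 (remaining 13)
16 → bin 2 (remaining 4)
11 → bin 1 (remaining 2)
9 → bin 3 (remaining 11)
6 → bin 3 (remaining 5)
6 → bin 4 (remaining 14)
8 → bin 4 (remaining 6)
4 → bin 4 (remaining 2)
5 → bin 3 (remaining 0)

4 bins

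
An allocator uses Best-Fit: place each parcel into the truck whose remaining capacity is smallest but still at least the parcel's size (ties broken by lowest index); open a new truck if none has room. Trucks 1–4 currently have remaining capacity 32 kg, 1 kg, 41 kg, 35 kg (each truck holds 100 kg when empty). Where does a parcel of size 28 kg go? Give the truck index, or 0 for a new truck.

Trucks with room: truck 1 (32 kg), truck 3 (41 kg), truck 4 (35 kg).
Tightest fit is truck 1 with 32 kg free.

1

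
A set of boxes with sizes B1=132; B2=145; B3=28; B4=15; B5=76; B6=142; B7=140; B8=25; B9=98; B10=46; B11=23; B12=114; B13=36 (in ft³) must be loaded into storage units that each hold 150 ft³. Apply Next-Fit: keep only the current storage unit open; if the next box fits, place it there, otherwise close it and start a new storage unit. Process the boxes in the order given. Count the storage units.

B1 (132 ft³) → storage unit 1 (remaining 18 ft³)
B2 (145 ft³) → storage unit 2 (remaining 5 ft³)
B3 (28 ft³) → storage unit 3 (remaining 122 ft³)
B4 (15 ft³) → storage unit 3 (remaining 107 ft³)
B5 (76 ft³) → storage unit 3 (remaining 31 ft³)
B6 (142 ft³) → storage unit 4 (remaining 8 ft³)
B7 (140 ft³) → storage unit 5 (remaining 10 ft³)
B8 (25 ft³) → storage unit 6 (remaining 125 ft³)
B9 (98 ft³) → storage unit 6 (remaining 27 ft³)
B10 (46 ft³) → storage unit 7 (remaining 104 ft³)
B11 (23 ft³) → storage unit 7 (remaining 81 ft³)
B12 (114 ft³) → storage unit 8 (remaining 36 ft³)
B13 (36 ft³) → storage unit 8 (remaining 0 ft³)
Final storage units: [132] [145] [28,15,76] [142] [140] [25,98] [46,23] [114,36].

8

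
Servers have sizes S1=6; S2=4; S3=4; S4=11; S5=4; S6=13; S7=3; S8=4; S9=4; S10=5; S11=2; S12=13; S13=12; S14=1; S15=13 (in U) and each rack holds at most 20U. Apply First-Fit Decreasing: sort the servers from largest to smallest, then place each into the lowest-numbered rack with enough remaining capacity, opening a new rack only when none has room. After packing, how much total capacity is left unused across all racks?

Sorted descending: 13, 13, 13, 12, 11, 6, 5, 4, 4, 4, 4, 4, 3, 2, 1.
Put 13U in rack 1; 7U remain.
Put 13U in rack 2; 7U remain.
Put 13U in rack 3; 7U remain.
Put 12U in rack 4; 8U remain.
Put 11U in rack 5; 9U remain.
Put 6U in rack 1; 1U remain.
Put 5U in rack 2; 2U remain.
Put 4U in rack 3; 3U remain.
Put 4U in rack 4; 4U remain.
Put 4U in rack 4; 0U remain.
Put 4U in rack 5; 5U remain.
Put 4U in rack 5; 1U remain.
Put 3U in rack 3; 0U remain.
Put 2U in rack 2; 0U remain.
Put 1U in rack 1; 0U remain.
5 racks × 20U = 100U; used 99U; unused 1U.

1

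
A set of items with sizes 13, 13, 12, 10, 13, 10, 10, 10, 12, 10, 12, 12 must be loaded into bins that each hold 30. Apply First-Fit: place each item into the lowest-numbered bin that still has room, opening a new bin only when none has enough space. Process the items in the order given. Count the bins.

6

bin 1: place 13, 17 left
bin 1: place 13, 4 left
bin 2: place 12, 18 left
bin 2: place 10, 8 left
bin 3: place 13, 17 left
bin 3: place 10, 7 left
bin 4: place 10, 20 left
bin 4: place 10, 10 left
bin 5: place 12, 18 left
bin 4: place 10, 0 left
bin 5: place 12, 6 left
bin 6: place 12, 18 left
Final bins: [13,13] [12,10] [13,10] [10,10,10] [12,12] [12].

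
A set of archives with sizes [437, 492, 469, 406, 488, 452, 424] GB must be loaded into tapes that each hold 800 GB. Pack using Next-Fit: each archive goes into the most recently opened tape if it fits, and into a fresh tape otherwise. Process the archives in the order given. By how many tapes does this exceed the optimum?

Next-Fit: [437] [492] [469] [406] [488] [452] [424] → 7 tapes.
7 archives exceed 400 GB (half the capacity), and no two of those can share a tape, so at least 7 tapes are needed.
So 7 is already optimal.

0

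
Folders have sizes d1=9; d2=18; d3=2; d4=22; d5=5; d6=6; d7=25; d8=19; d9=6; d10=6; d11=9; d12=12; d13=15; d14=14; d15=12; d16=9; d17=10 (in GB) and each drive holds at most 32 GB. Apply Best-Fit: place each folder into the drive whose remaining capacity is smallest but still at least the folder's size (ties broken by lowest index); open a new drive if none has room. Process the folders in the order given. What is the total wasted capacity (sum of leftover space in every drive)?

25

Put d1 (9 GB) in drive 1; 23 GB remain.
Put d2 (18 GB) in drive 1; 5 GB remain.
Put d3 (2 GB) in drive 1; 3 GB remain.
Put d4 (22 GB) in drive 2; 10 GB remain.
Put d5 (5 GB) in drive 2; 5 GB remain.
Put d6 (6 GB) in drive 3; 26 GB remain.
Put d7 (25 GB) in drive 3; 1 GB remain.
Put d8 (19 GB) in drive 4; 13 GB remain.
Put d9 (6 GB) in drive 4; 7 GB remain.
Put d10 (6 GB) in drive 4; 1 GB remain.
Put d11 (9 GB) in drive 5; 23 GB remain.
Put d12 (12 GB) in drive 5; 11 GB remain.
Put d13 (15 GB) in drive 6; 17 GB remain.
Put d14 (14 GB) in drive 6; 3 GB remain.
Put d15 (12 GB) in drive 7; 20 GB remain.
Put d16 (9 GB) in drive 5; 2 GB remain.
Put d17 (10 GB) in drive 7; 10 GB remain.
7 drives × 32 GB = 224 GB; used 199 GB; unused 25 GB.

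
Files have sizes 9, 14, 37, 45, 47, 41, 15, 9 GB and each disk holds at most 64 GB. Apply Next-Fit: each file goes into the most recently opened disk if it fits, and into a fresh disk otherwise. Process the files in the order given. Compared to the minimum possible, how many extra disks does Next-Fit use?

1

Next-Fit: [9,14,37] [45] [47] [41,15] [9] → 5 disks.
Total size 217 GB; any packing needs at least ⌈217/64⌉ = 4 disks.
An optimal packing achieves that bound: [47,15] [45,14] [41,9,9] [37] → 4 disks.
Excess: 5 − 4 = 1.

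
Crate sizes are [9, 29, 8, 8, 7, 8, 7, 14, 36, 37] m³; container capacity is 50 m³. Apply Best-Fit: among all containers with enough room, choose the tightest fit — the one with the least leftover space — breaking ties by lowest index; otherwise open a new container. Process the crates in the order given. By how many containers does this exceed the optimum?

0

Best-Fit: [9,29,8] [8,7,8,7,14] [36] [37] → 4 containers.
Total size 163 m³; any packing needs at least ⌈163/50⌉ = 4 containers.
So 4 is already optimal.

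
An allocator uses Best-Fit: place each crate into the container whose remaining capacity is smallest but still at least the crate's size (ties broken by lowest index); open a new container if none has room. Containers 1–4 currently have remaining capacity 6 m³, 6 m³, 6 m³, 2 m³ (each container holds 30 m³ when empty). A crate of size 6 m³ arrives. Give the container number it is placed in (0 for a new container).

1

Containers with room: container 1 (6 m³), container 2 (6 m³), container 3 (6 m³).
Tightest fit is container 1 with 6 m³ free.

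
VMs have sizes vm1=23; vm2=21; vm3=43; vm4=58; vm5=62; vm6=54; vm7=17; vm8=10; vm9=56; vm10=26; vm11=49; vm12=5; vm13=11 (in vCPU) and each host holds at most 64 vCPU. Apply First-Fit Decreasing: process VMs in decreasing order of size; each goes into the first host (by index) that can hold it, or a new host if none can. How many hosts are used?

8

Sorted descending: 62, 58, 56, 54, 49, 43, 26, 23, 21, 17, 11, 10, 5.
Put 62 vCPU in host 1; 2 vCPU remain.
Put 58 vCPU in host 2; 6 vCPU remain.
Put 56 vCPU in host 3; 8 vCPU remain.
Put 54 vCPU in host 4; 10 vCPU remain.
Put 49 vCPU in host 5; 15 vCPU remain.
Put 43 vCPU in host 6; 21 vCPU remain.
Put 26 vCPU in host 7; 38 vCPU remain.
Put 23 vCPU in host 7; 15 vCPU remain.
Put 21 vCPU in host 6; 0 vCPU remain.
Put 17 vCPU in host 8; 47 vCPU remain.
Put 11 vCPU in host 5; 4 vCPU remain.
Put 10 vCPU in host 4; 0 vCPU remain.
Put 5 vCPU in host 2; 1 vCPU remain.
Final hosts: [62] [58,5] [56] [54,10] [49,11] [43,21] [26,23] [17].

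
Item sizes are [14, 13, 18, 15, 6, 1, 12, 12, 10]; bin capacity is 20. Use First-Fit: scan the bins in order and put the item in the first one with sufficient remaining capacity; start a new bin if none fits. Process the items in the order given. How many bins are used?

7 bins

bin 1: place 14, 6 left
bin 2: place 13, 7 left
bin 3: place 18, 2 left
bin 4: place 15, 5 left
bin 1: place 6, 0 left
bin 2: place 1, 6 left
bin 5: place 12, 8 left
bin 6: place 12, 8 left
bin 7: place 10, 10 left
Final bins: [14,6] [13,1] [18] [15] [12] [12] [10].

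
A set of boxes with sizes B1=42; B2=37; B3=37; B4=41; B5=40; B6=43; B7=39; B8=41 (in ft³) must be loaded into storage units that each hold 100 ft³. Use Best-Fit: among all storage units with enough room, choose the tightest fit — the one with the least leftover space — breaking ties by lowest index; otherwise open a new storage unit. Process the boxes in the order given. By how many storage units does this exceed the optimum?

0

Best-Fit: [42,37] [37,41] [40,43] [39,41] → 4 storage units.
Total size 320 ft³; any packing needs at least ⌈320/100⌉ = 4 storage units.
So 4 is already optimal.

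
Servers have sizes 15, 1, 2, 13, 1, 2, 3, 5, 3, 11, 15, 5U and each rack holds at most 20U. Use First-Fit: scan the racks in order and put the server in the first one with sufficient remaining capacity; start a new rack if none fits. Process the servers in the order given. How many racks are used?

15U → rack 1 (remaining 5U)
1U → rack 1 (remaining 4U)
2U → rack 1 (remaining 2U)
13U → rack 2 (remaining 7U)
1U → rack 1 (remaining 1U)
2U → rack 2 (remaining 5U)
3U → rack 2 (remaining 2U)
5U → rack 3 (remaining 15U)
3U → rack 3 (remaining 12U)
11U → rack 3 (remaining 1U)
15U → rack 4 (remaining 5U)
5U → rack 4 (remaining 0U)
Final racks: [15,1,2,1] [13,2,3] [5,3,11] [15,5].

4 racks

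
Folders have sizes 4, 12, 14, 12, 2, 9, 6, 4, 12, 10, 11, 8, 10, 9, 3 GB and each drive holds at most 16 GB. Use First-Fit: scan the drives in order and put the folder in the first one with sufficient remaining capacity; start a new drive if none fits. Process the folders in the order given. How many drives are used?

4 GB → drive 1 (remaining 12 GB)
12 GB → drive 1 (remaining 0 GB)
14 GB → drive 2 (remaining 2 GB)
12 GB → drive 3 (remaining 4 GB)
2 GB → drive 2 (remaining 0 GB)
9 GB → drive 4 (remaining 7 GB)
6 GB → drive 4 (remaining 1 GB)
4 GB → drive 3 (remaining 0 GB)
12 GB → drive 5 (remaining 4 GB)
10 GB → drive 6 (remaining 6 GB)
11 GB → drive 7 (remaining 5 GB)
8 GB → drive 8 (remaining 8 GB)
10 GB → drive 9 (remaining 6 GB)
9 GB → drive 10 (remaining 7 GB)
3 GB → drive 5 (remaining 1 GB)

10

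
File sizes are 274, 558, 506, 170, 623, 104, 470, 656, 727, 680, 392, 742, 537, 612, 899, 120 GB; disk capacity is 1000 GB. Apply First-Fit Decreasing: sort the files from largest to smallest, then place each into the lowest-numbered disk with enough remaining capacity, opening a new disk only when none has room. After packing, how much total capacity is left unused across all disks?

Sorted descending: 899, 742, 727, 680, 656, 623, 612, 558, 537, 506, 470, 392, 274, 170, 120, 104.
899 GB → disk 1 (remaining 101 GB)
742 GB → disk 2 (remaining 258 GB)
727 GB → disk 3 (remaining 273 GB)
680 GB → disk 4 (remaining 320 GB)
656 GB → disk 5 (remaining 344 GB)
623 GB → disk 6 (remaining 377 GB)
612 GB → disk 7 (remaining 388 GB)
558 GB → disk 8 (remaining 442 GB)
537 GB → disk 9 (remaining 463 GB)
506 GB → disk 10 (remaining 494 GB)
470 GB → disk 10 (remaining 24 GB)
392 GB → disk 8 (remaining 50 GB)
274 GB → disk 4 (remaining 46 GB)
170 GB → disk 2 (remaining 88 GB)
120 GB → disk 3 (remaining 153 GB)
104 GB → disk 3 (remaining 49 GB)
10 disks × 1000 GB = 10000 GB; used 8070 GB; unused 1930 GB.

1930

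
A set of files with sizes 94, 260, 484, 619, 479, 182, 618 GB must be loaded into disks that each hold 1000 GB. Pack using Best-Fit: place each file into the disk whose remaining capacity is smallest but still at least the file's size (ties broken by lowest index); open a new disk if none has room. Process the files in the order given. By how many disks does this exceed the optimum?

Best-Fit: [94,260,484] [619,182] [479] [618] → 4 disks.
Total size 2736 GB; any packing needs at least ⌈2736/1000⌉ = 3 disks.
An optimal packing achieves that bound: [619,260,94] [618,182] [484,479] → 3 disks.
Excess: 4 − 3 = 1.

1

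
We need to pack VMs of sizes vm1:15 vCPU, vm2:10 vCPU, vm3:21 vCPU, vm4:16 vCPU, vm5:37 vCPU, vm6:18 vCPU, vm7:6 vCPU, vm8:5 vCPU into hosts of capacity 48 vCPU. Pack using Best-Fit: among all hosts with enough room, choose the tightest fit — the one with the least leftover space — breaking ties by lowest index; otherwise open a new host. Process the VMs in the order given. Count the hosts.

host 1: place vm1 (15 vCPU), 33 vCPU left
host 1: place vm2 (10 vCPU), 23 vCPU left
host 1: place vm3 (21 vCPU), 2 vCPU left
host 2: place vm4 (16 vCPU), 32 vCPU left
host 3: place vm5 (37 vCPU), 11 vCPU left
host 2: place vm6 (18 vCPU), 14 vCPU left
host 3: place vm7 (6 vCPU), 5 vCPU left
host 3: place vm8 (5 vCPU), 0 vCPU left

3 hosts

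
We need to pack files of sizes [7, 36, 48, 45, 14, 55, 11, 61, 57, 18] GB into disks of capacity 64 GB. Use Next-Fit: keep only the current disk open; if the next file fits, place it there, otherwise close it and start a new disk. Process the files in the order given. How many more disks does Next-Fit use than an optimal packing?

2

Next-Fit: [7,36] [48] [45,14] [55] [11] [61] [57] [18] → 8 disks.
Total size 352 GB; any packing needs at least ⌈352/64⌉ = 6 disks.
An optimal packing achieves that bound: [61] [57,7] [55] [48,14] [45,18] [36,11] → 6 disks.
Excess: 8 − 6 = 2.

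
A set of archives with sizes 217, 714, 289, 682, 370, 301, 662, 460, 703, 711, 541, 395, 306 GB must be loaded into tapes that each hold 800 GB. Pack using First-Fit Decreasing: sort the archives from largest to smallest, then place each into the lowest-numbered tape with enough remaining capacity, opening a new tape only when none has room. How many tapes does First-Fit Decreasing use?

9 tapes

Sorted descending: 714, 711, 703, 682, 662, 541, 460, 395, 370, 306, 301, 289, 217.
tape 1: place 714 GB, 86 GB left
tape 2: place 711 GB, 89 GB left
tape 3: place 703 GB, 97 GB left
tape 4: place 682 GB, 118 GB left
tape 5: place 662 GB, 138 GB left
tape 6: place 541 GB, 259 GB left
tape 7: place 460 GB, 340 GB left
tape 8: place 395 GB, 405 GB left
tape 8: place 370 GB, 35 GB left
tape 7: place 306 GB, 34 GB left
tape 9: place 301 GB, 499 GB left
tape 9: place 289 GB, 210 GB left
tape 6: place 217 GB, 42 GB left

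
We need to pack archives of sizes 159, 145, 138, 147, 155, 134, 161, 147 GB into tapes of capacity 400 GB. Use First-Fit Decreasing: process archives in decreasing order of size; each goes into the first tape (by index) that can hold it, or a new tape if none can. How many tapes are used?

Sorted descending: 161, 159, 155, 147, 147, 145, 138, 134.
Put 161 GB in tape 1; 239 GB remain.
Put 159 GB in tape 1; 80 GB remain.
Put 155 GB in tape 2; 245 GB remain.
Put 147 GB in tape 2; 98 GB remain.
Put 147 GB in tape 3; 253 GB remain.
Put 145 GB in tape 3; 108 GB remain.
Put 138 GB in tape 4; 262 GB remain.
Put 134 GB in tape 4; 128 GB remain.
Final tapes: [161,159] [155,147] [147,145] [138,134].

4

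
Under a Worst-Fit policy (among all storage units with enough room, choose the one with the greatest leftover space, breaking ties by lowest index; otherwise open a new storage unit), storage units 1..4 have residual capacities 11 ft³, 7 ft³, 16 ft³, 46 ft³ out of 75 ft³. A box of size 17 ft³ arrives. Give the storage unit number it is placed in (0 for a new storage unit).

4

Storage units with room: storage unit 4 (46 ft³).
Most room is storage unit 4 with 46 ft³ free.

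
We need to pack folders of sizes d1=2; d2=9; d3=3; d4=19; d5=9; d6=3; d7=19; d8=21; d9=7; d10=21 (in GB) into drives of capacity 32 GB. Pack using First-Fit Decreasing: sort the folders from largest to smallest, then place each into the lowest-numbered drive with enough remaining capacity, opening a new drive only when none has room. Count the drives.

4 drives

Sorted descending: 21, 21, 19, 19, 9, 9, 7, 3, 3, 2.
21 GB → drive 1 (remaining 11 GB)
21 GB → drive 2 (remaining 11 GB)
19 GB → drive 3 (remaining 13 GB)
19 GB → drive 4 (remaining 13 GB)
9 GB → drive 1 (remaining 2 GB)
9 GB → drive 2 (remaining 2 GB)
7 GB → drive 3 (remaining 6 GB)
3 GB → drive 3 (remaining 3 GB)
3 GB → drive 3 (remaining 0 GB)
2 GB → drive 1 (remaining 0 GB)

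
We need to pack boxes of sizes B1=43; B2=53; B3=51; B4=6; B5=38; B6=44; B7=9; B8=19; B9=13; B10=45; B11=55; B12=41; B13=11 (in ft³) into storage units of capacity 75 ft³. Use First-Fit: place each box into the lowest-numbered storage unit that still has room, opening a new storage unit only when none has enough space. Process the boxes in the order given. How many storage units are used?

B1 (43 ft³) → storage unit 1 (remaining 32 ft³)
B2 (53 ft³) → storage unit 2 (remaining 22 ft³)
B3 (51 ft³) → storage unit 3 (remaining 24 ft³)
B4 (6 ft³) → storage unit 1 (remaining 26 ft³)
B5 (38 ft³) → storage unit 4 (remaining 37 ft³)
B6 (44 ft³) → storage unit 5 (remaining 31 ft³)
B7 (9 ft³) → storage unit 1 (remaining 17 ft³)
B8 (19 ft³) → storage unit 2 (remaining 3 ft³)
B9 (13 ft³) → storage unit 1 (remaining 4 ft³)
B10 (45 ft³) → storage unit 6 (remaining 30 ft³)
B11 (55 ft³) → storage unit 7 (remaining 20 ft³)
B12 (41 ft³) → storage unit 8 (remaining 34 ft³)
B13 (11 ft³) → storage unit 3 (remaining 13 ft³)

8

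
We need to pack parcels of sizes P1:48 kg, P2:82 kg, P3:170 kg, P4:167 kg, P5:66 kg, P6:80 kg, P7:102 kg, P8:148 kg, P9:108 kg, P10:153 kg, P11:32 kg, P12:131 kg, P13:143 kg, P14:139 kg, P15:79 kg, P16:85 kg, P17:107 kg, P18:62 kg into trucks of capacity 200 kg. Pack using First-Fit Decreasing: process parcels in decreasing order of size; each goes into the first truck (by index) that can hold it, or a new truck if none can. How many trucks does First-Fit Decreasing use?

Sorted descending: 170, 167, 153, 148, 143, 139, 131, 108, 107, 102, 85, 82, 80, 79, 66, 62, 48, 32.
170 kg → truck 1 (remaining 30 kg)
167 kg → truck 2 (remaining 33 kg)
153 kg → truck 3 (remaining 47 kg)
148 kg → truck 4 (remaining 52 kg)
143 kg → truck 5 (remaining 57 kg)
139 kg → truck 6 (remaining 61 kg)
131 kg → truck 7 (remaining 69 kg)
108 kg → truck 8 (remaining 92 kg)
107 kg → truck 9 (remaining 93 kg)
102 kg → truck 10 (remaining 98 kg)
85 kg → truck 8 (remaining 7 kg)
82 kg → truck 9 (remaining 11 kg)
80 kg → truck 10 (remaining 18 kg)
79 kg → truck 11 (remaining 121 kg)
66 kg → truck 7 (remaining 3 kg)
62 kg → truck 11 (remaining 59 kg)
48 kg → truck 4 (remaining 4 kg)
32 kg → truck 2 (remaining 1 kg)

11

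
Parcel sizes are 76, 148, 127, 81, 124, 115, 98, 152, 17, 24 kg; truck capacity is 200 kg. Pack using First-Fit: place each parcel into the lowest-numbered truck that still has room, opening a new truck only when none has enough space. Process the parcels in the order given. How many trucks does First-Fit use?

7

Put 76 kg in truck 1; 124 kg remain.
Put 148 kg in truck 2; 52 kg remain.
Put 127 kg in truck 3; 73 kg remain.
Put 81 kg in truck 1; 43 kg remain.
Put 124 kg in truck 4; 76 kg remain.
Put 115 kg in truck 5; 85 kg remain.
Put 98 kg in truck 6; 102 kg remain.
Put 152 kg in truck 7; 48 kg remain.
Put 17 kg in truck 1; 26 kg remain.
Put 24 kg in truck 1; 2 kg remain.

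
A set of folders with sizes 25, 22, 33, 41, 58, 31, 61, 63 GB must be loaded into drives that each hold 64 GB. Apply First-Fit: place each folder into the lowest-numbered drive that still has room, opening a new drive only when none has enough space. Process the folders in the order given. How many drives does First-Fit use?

Put 25 GB in drive 1; 39 GB remain.
Put 22 GB in drive 1; 17 GB remain.
Put 33 GB in drive 2; 31 GB remain.
Put 41 GB in drive 3; 23 GB remain.
Put 58 GB in drive 4; 6 GB remain.
Put 31 GB in drive 2; 0 GB remain.
Put 61 GB in drive 5; 3 GB remain.
Put 63 GB in drive 6; 1 GB remain.
Final drives: [25,22] [33,31] [41] [58] [61] [63].

6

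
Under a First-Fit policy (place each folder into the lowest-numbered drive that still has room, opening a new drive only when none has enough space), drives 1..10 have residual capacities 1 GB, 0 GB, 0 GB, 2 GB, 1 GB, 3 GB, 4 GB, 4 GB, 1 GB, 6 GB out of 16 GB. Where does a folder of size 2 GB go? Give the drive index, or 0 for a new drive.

Drives with room: drive 4 (2 GB), drive 6 (3 GB), drive 7 (4 GB), drive 8 (4 GB), drive 10 (6 GB).
The first with room is drive 4.

4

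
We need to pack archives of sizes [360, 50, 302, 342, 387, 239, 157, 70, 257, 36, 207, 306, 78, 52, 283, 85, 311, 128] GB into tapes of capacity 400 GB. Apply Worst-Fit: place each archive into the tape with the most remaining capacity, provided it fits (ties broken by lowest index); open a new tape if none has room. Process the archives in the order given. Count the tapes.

tape 1: place 360 GB, 40 GB left
tape 2: place 50 GB, 350 GB left
tape 2: place 302 GB, 48 GB left
tape 3: place 342 GB, 58 GB left
tape 4: place 387 GB, 13 GB left
tape 5: place 239 GB, 161 GB left
tape 5: place 157 GB, 4 GB left
tape 6: place 70 GB, 330 GB left
tape 6: place 257 GB, 73 GB left
tape 6: place 36 GB, 37 GB left
tape 7: place 207 GB, 193 GB left
tape 8: place 306 GB, 94 GB left
tape 7: place 78 GB, 115 GB left
tape 7: place 52 GB, 63 GB left
tape 9: place 283 GB, 117 GB left
tape 9: place 85 GB, 32 GB left
tape 10: place 311 GB, 89 GB left
tape 11: place 128 GB, 272 GB left
Final tapes: [360] [50,302] [342] [387] [239,157] [70,257,36] [207,78,52] [306] [283,85] [311] [128].

11 tapes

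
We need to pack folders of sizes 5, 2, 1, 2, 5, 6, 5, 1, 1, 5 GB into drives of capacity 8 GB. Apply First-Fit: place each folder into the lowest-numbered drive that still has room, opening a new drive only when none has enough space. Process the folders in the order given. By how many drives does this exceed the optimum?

0

First-Fit: [5,2,1] [2,5,1] [6,1] [5] [5] → 5 drives.
Total size 33 GB; any packing needs at least ⌈33/8⌉ = 5 drives.
So 5 is already optimal.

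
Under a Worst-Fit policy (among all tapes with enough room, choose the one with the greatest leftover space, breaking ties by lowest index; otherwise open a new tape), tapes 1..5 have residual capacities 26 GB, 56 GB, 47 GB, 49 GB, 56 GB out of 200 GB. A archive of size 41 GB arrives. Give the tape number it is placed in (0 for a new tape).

Tapes with room: tape 2 (56 GB), tape 3 (47 GB), tape 4 (49 GB), tape 5 (56 GB).
Most room is tape 2 with 56 GB free.

2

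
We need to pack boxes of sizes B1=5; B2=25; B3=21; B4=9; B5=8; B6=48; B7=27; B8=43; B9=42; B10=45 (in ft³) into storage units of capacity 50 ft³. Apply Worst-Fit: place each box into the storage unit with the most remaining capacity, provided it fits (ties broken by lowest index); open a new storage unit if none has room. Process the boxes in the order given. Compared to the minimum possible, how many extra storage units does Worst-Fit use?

Worst-Fit: [5,25,8] [21,9] [48] [27] [43] [42] [45] → 7 storage units.
Total size 273 ft³; any packing needs at least ⌈273/50⌉ = 6 storage units.
An optimal packing achieves that bound: [48] [45,5] [43] [42,8] [27,21] [25,9] → 6 storage units.
Excess: 7 − 6 = 1.

1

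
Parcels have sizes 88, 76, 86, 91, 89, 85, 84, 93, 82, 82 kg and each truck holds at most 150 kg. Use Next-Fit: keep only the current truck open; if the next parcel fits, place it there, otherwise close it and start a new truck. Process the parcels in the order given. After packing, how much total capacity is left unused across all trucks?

88 kg → truck 1 (remaining 62 kg)
76 kg → truck 2 (remaining 74 kg)
86 kg → truck 3 (remaining 64 kg)
91 kg → truck 4 (remaining 59 kg)
89 kg → truck 5 (remaining 61 kg)
85 kg → truck 6 (remaining 65 kg)
84 kg → truck 7 (remaining 66 kg)
93 kg → truck 8 (remaining 57 kg)
82 kg → truck 9 (remaining 68 kg)
82 kg → truck 10 (remaining 68 kg)
10 trucks × 150 kg = 1500 kg; used 856 kg; unused 644 kg.

644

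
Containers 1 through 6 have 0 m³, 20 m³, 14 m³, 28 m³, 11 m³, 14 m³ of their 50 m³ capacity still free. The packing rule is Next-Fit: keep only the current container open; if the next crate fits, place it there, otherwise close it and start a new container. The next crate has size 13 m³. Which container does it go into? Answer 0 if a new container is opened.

6

Next-Fit only looks at container 6, which has 14 m³ free.
13 m³ fits there.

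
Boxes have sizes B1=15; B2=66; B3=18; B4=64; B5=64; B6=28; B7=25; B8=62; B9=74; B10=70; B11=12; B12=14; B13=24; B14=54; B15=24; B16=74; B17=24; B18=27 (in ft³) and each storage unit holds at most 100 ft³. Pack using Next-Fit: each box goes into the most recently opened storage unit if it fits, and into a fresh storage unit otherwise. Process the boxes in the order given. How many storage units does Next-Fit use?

storage unit 1: place B1 (15 ft³), 85 ft³ left
storage unit 1: place B2 (66 ft³), 19 ft³ left
storage unit 1: place B3 (18 ft³), 1 ft³ left
storage unit 2: place B4 (64 ft³), 36 ft³ left
storage unit 3: place B5 (64 ft³), 36 ft³ left
storage unit 3: place B6 (28 ft³), 8 ft³ left
storage unit 4: place B7 (25 ft³), 75 ft³ left
storage unit 4: place B8 (62 ft³), 13 ft³ left
storage unit 5: place B9 (74 ft³), 26 ft³ left
storage unit 6: place B10 (70 ft³), 30 ft³ left
storage unit 6: place B11 (12 ft³), 18 ft³ left
storage unit 6: place B12 (14 ft³), 4 ft³ left
storage unit 7: place B13 (24 ft³), 76 ft³ left
storage unit 7: place B14 (54 ft³), 22 ft³ left
storage unit 8: place B15 (24 ft³), 76 ft³ left
storage unit 8: place B16 (74 ft³), 2 ft³ left
storage unit 9: place B17 (24 ft³), 76 ft³ left
storage unit 9: place B18 (27 ft³), 49 ft³ left
Final storage units: [15,66,18] [64] [64,28] [25,62] [74] [70,12,14] [24,54] [24,74] [24,27].

9 storage units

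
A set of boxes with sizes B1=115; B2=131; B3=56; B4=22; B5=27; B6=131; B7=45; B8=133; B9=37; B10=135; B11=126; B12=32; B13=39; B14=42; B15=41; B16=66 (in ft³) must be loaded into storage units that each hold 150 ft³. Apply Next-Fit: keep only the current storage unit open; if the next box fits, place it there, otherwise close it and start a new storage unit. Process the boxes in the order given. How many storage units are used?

11

B1 (115 ft³) → storage unit 1 (remaining 35 ft³)
B2 (131 ft³) → storage unit 2 (remaining 19 ft³)
B3 (56 ft³) → storage unit 3 (remaining 94 ft³)
B4 (22 ft³) → storage unit 3 (remaining 72 ft³)
B5 (27 ft³) → storage unit 3 (remaining 45 ft³)
B6 (131 ft³) → storage unit 4 (remaining 19 ft³)
B7 (45 ft³) → storage unit 5 (remaining 105 ft³)
B8 (133 ft³) → storage unit 6 (remaining 17 ft³)
B9 (37 ft³) → storage unit 7 (remaining 113 ft³)
B10 (135 ft³) → storage unit 8 (remaining 15 ft³)
B11 (126 ft³) → storage unit 9 (remaining 24 ft³)
B12 (32 ft³) → storage unit 10 (remaining 118 ft³)
B13 (39 ft³) → storage unit 10 (remaining 79 ft³)
B14 (42 ft³) → storage unit 10 (remaining 37 ft³)
B15 (41 ft³) → storage unit 11 (remaining 109 ft³)
B16 (66 ft³) → storage unit 11 (remaining 43 ft³)
Final storage units: [115] [131] [56,22,27] [131] [45] [133] [37] [135] [126] [32,39,42] [41,66].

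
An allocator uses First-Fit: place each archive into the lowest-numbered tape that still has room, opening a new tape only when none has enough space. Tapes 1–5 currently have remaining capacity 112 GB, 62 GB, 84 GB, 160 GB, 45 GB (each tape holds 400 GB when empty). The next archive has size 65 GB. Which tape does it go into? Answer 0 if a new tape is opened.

1

Tapes with room: tape 1 (112 GB), tape 3 (84 GB), tape 4 (160 GB).
The first with room is tape 1.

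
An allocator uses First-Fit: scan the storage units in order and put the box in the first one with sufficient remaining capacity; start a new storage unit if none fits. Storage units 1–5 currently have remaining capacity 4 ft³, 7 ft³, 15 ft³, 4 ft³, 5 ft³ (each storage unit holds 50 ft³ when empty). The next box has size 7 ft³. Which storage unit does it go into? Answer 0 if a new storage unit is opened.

2

Storage units with room: storage unit 2 (7 ft³), storage unit 3 (15 ft³).
The first with room is storage unit 2.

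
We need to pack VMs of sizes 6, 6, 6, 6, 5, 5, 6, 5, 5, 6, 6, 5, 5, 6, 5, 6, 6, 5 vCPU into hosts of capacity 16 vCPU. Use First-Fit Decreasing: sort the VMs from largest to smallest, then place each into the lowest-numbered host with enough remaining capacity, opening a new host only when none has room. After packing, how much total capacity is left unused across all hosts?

Sorted descending: 6, 6, 6, 6, 6, 6, 6, 6, 6, 6, 5, 5, 5, 5, 5, 5, 5, 5.
6 vCPU → host 1 (remaining 10 vCPU)
6 vCPU → host 1 (remaining 4 vCPU)
6 vCPU → host 2 (remaining 10 vCPU)
6 vCPU → host 2 (remaining 4 vCPU)
6 vCPU → host 3 (remaining 10 vCPU)
6 vCPU → host 3 (remaining 4 vCPU)
6 vCPU → host 4 (remaining 10 vCPU)
6 vCPU → host 4 (remaining 4 vCPU)
6 vCPU → host 5 (remaining 10 vCPU)
6 vCPU → host 5 (remaining 4 vCPU)
5 vCPU → host 6 (remaining 11 vCPU)
5 vCPU → host 6 (remaining 6 vCPU)
5 vCPU → host 6 (remaining 1 vCPU)
5 vCPU → host 7 (remaining 11 vCPU)
5 vCPU → host 7 (remaining 6 vCPU)
5 vCPU → host 7 (remaining 1 vCPU)
5 vCPU → host 8 (remaining 11 vCPU)
5 vCPU → host 8 (remaining 6 vCPU)
8 hosts × 16 vCPU = 128 vCPU; used 100 vCPU; unused 28 vCPU.

28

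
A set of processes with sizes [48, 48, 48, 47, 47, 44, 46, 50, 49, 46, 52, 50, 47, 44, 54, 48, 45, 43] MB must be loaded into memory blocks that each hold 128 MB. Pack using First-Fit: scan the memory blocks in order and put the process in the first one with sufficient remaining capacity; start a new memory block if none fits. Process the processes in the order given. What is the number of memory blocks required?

Put 48 MB in memory block 1; 80 MB remain.
Put 48 MB in memory block 1; 32 MB remain.
Put 48 MB in memory block 2; 80 MB remain.
Put 47 MB in memory block 2; 33 MB remain.
Put 47 MB in memory block 3; 81 MB remain.
Put 44 MB in memory block 3; 37 MB remain.
Put 46 MB in memory block 4; 82 MB remain.
Put 50 MB in memory block 4; 32 MB remain.
Put 49 MB in memory block 5; 79 MB remain.
Put 46 MB in memory block 5; 33 MB remain.
Put 52 MB in memory block 6; 76 MB remain.
Put 50 MB in memory block 6; 26 MB remain.
Put 47 MB in memory block 7; 81 MB remain.
Put 44 MB in memory block 7; 37 MB remain.
Put 54 MB in memory block 8; 74 MB remain.
Put 48 MB in memory block 8; 26 MB remain.
Put 45 MB in memory block 9; 83 MB remain.
Put 43 MB in memory block 9; 40 MB remain.
Final memory blocks: [48,48] [48,47] [47,44] [46,50] [49,46] [52,50] [47,44] [54,48] [45,43].

9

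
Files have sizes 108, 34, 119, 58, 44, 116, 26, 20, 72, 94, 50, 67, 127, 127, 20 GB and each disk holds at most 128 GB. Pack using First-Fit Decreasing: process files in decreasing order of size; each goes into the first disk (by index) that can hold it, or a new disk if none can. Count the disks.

Sorted descending: 127, 127, 119, 116, 108, 94, 72, 67, 58, 50, 44, 34, 26, 20, 20.
Put 127 GB in disk 1; 1 GB remain.
Put 127 GB in disk 2; 1 GB remain.
Put 119 GB in disk 3; 9 GB remain.
Put 116 GB in disk 4; 12 GB remain.
Put 108 GB in disk 5; 20 GB remain.
Put 94 GB in disk 6; 34 GB remain.
Put 72 GB in disk 7; 56 GB remain.
Put 67 GB in disk 8; 61 GB remain.
Put 58 GB in disk 8; 3 GB remain.
Put 50 GB in disk 7; 6 GB remain.
Put 44 GB in disk 9; 84 GB remain.
Put 34 GB in disk 6; 0 GB remain.
Put 26 GB in disk 9; 58 GB remain.
Put 20 GB in disk 5; 0 GB remain.
Put 20 GB in disk 9; 38 GB remain.

9 disks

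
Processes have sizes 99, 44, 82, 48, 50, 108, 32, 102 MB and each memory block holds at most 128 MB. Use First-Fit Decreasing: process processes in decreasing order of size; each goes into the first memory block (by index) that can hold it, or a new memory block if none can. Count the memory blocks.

Sorted descending: 108, 102, 99, 82, 50, 48, 44, 32.
memory block 1: place 108 MB, 20 MB left
memory block 2: place 102 MB, 26 MB left
memory block 3: place 99 MB, 29 MB left
memory block 4: place 82 MB, 46 MB left
memory block 5: place 50 MB, 78 MB left
memory block 5: place 48 MB, 30 MB left
memory block 4: place 44 MB, 2 MB left
memory block 6: place 32 MB, 96 MB left
Final memory blocks: [108] [102] [99] [82,44] [50,48] [32].

6 memory blocks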